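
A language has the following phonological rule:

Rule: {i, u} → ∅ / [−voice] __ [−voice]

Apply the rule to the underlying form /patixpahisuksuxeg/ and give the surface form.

/i/ is a high vowel flanked by voiceless consonants /t/ and /x/, so it deletes.
/i/ is a high vowel flanked by voiceless consonants /h/ and /s/, so it deletes.
/u/ is a high vowel flanked by voiceless consonants /s/ and /k/, so it deletes.
/u/ is a high vowel flanked by voiceless consonants /s/ and /x/, so it deletes.
Surface form: [patxpahsksxeg].

patxpahsksxeg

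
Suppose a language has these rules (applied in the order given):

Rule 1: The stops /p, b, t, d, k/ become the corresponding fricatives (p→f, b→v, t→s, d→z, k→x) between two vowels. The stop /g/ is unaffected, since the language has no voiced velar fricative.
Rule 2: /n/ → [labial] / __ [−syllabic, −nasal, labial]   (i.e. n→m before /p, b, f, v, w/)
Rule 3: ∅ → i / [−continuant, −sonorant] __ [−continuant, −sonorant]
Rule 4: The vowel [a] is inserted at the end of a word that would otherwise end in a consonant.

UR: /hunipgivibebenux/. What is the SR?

hunipigivivevenuxa

Rule 1 (intervocalic spirantization): /b/ is a stop between vowels /i/ and /e/, so it spirantizes to the fricative [v]. /b/ is a stop between vowels /e/ and /e/, so it spirantizes to the fricative [v]. /hunipgivibebenux/ → hunipgivivevenux.
Rule 2 (nasal place assimilation): no segment meets the environment; /hunipgivivevenux/ is unchanged.
Rule 3 (stop-cluster i-epenthesis): /p/ and /g/ form a stop–stop cluster, so [i] is inserted between them. /hunipgivivevenux/ → hunipigivivevenux.
Rule 4 (final a-epenthesis): the form ends in the consonant /x/, so [a] is inserted word-finally. /hunipigivivevenux/ → hunipigivivevenuxa.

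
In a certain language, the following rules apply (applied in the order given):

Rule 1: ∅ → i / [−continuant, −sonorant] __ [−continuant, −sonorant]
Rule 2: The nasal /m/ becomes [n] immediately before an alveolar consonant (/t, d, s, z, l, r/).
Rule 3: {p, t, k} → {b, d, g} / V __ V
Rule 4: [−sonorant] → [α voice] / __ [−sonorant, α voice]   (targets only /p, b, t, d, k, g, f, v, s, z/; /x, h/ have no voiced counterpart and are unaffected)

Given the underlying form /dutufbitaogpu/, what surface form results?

Rule 1 (stop-cluster i-epenthesis): /g/ and /p/ form a stop–stop cluster, so [i] is inserted between them. /dutufbitaogpu/ → dutufbitaogipu.
Rule 2 (nasal place assimilation): no segment meets the environment; /dutufbitaogipu/ is unchanged.
Rule 3 (intervocalic voicing): /t/ is a voiceless stop between vowels /u/ and /u/, so it voices to [d]. /t/ is a voiceless stop between vowels /i/ and /a/, so it voices to [d]. /p/ is a voiceless stop between vowels /i/ and /u/, so it voices to [b]. /dutufbitaogipu/ → dudufbidaogibu.
Rule 4 (regressive voicing assimilation): /f/ precedes the voiced obstruent /b/, so it voices to [v] by assimilation. /dudufbidaogibu/ → duduvbidaogibu.

duduvbidaogibu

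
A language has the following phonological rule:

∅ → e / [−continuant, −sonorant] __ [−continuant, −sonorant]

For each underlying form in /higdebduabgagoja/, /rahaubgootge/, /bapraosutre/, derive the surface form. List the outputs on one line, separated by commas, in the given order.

/higdebduabgagoja/: /g/ and /d/ form a stop–stop cluster, so [e] is inserted between them. /b/ and /d/ form a stop–stop cluster, so [e] is inserted between them. /b/ and /g/ form a stop–stop cluster, so [e] is inserted between them. → [higedebeduabegagoja].
/rahaubgootge/: /b/ and /g/ form a stop–stop cluster, so [e] is inserted between them. /t/ and /g/ form a stop–stop cluster, so [e] is inserted between them. → [rahaubegootege].
/bapraosutre/: the rule's environment is not met; surfaces unchanged as [bapraosutre].

higedebeduabegagoja, rahaubegootege, bapraosutre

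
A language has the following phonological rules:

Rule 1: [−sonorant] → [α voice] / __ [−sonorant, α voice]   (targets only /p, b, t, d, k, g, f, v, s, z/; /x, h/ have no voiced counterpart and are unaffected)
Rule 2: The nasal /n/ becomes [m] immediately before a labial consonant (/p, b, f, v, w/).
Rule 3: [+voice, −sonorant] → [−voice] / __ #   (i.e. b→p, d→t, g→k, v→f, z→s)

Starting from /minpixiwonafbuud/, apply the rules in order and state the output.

mimpixiwonavbuut

Rule 1 (regressive voicing assimilation): /f/ precedes the voiced obstruent /b/, so it voices to [v] by assimilation. /minpixiwonafbuud/ → minpixiwonavbuud.
Rule 2 (nasal place assimilation): /n/ precedes the labial consonant /p/, so it assimilates in place to [m]. /minpixiwonavbuud/ → mimpixiwonavbuud.
Rule 3 (final devoicing): /d/ is a voiced obstruent in word-final position, so it devoices to [t]. /mimpixiwonavbuud/ → mimpixiwonavbuut.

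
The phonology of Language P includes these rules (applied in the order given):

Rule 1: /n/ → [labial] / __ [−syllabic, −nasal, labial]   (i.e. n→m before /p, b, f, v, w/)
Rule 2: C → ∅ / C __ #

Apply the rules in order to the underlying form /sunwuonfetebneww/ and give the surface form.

Rule 1 (nasal place assimilation): /n/ precedes the labial consonant /w/, so it assimilates in place to [m]. /n/ precedes the labial consonant /f/, so it assimilates in place to [m]. /sunwuonfetebneww/ → sumwuomfetebneww.
Rule 2 (final cluster simplification): /w/ is the second consonant of a word-final cluster /ww/, so it deletes. /sumwuomfetebneww/ → sumwuomfetebnew.

sumwuomfetebnew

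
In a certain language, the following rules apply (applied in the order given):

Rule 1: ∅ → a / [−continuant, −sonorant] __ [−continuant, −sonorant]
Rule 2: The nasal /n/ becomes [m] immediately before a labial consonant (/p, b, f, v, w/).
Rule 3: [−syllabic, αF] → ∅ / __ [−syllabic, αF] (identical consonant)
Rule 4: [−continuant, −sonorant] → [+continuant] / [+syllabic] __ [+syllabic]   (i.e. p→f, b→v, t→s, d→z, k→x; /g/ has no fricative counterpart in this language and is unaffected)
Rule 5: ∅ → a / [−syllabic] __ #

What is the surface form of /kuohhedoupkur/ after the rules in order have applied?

Rule 1 (stop-cluster a-epenthesis): /p/ and /k/ form a stop–stop cluster, so [a] is inserted between them. /kuohhedoupkur/ → kuohhedoupakur.
Rule 2 (nasal place assimilation): no segment meets the environment; /kuohhedoupakur/ is unchanged.
Rule 3 (degemination): /hh/ is a geminate; the first /h/ deletes. /kuohhedoupakur/ → kuohedoupakur.
Rule 4 (intervocalic spirantization): /d/ is a stop between vowels /e/ and /o/, so it spirantizes to the fricative [z]. /p/ is a stop between vowels /u/ and /a/, so it spirantizes to the fricative [f]. /k/ is a stop between vowels /a/ and /u/, so it spirantizes to the fricative [x]. /kuohedoupakur/ → kuohezoufaxur.
Rule 5 (final a-epenthesis): the form ends in the consonant /r/, so [a] is inserted word-finally. /kuohezoufaxur/ → kuohezoufaxura.

kuohezoufaxura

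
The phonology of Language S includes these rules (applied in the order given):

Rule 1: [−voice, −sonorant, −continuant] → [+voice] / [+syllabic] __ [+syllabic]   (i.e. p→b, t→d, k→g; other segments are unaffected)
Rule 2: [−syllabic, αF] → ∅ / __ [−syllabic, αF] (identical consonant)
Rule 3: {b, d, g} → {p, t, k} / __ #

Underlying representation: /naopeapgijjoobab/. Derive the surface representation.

naobeapgijoobap

Rule 1 (intervocalic voicing): /p/ is a voiceless stop between vowels /o/ and /e/, so it voices to [b]. /naopeapgijjoobab/ → naobeapgijjoobab.
Rule 2 (degemination): /jj/ is a geminate; the first /j/ deletes. /naobeapgijjoobab/ → naobeapgijoobab.
Rule 3 (final devoicing): /b/ is a voiced stop in word-final position, so it devoices to [p]. /naobeapgijoobab/ → naobeapgijoobap.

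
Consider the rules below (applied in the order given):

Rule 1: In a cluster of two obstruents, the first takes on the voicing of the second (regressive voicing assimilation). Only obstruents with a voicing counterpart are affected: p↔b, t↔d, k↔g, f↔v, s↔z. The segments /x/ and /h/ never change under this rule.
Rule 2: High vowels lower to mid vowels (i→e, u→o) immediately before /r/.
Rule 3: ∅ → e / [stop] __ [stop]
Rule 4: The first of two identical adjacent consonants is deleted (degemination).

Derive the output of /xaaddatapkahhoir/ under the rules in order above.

Rule 1 (regressive voicing assimilation): no segment meets the environment; /xaaddatapkahhoir/ is unchanged.
Rule 2 (pre-rhotic lowering): /i/ is a high vowel immediately before /r/, so it lowers to [e]. /xaaddatapkahhoir/ → xaaddatapkahhoer.
Rule 3 (stop-cluster e-epenthesis): /d/ and /d/ form a stop–stop cluster, so [e] is inserted between them. /p/ and /k/ form a stop–stop cluster, so [e] is inserted between them. /xaaddatapkahhoer/ → xaadedatapekahhoer.
Rule 4 (degemination): /hh/ is a geminate; the first /h/ deletes. /xaadedatapekahhoer/ → xaadedatapekahoer.

xaadedatapekahoer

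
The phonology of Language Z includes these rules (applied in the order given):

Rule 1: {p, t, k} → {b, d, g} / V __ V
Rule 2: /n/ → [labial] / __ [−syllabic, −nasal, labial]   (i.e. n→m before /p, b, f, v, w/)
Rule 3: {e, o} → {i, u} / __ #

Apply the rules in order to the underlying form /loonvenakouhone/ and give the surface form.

Rule 1 (intervocalic voicing): /k/ is a voiceless stop between vowels /a/ and /o/, so it voices to [g]. /loonvenakouhone/ → loonvenagouhone.
Rule 2 (nasal place assimilation): /n/ precedes the labial consonant /v/, so it assimilates in place to [m]. /loonvenagouhone/ → loomvenagouhone.
Rule 3 (final vowel raising): /e/ is a mid vowel in word-final position, so it raises to [i]. /loomvenagouhone/ → loomvenagouhoni.

loomvenagouhoni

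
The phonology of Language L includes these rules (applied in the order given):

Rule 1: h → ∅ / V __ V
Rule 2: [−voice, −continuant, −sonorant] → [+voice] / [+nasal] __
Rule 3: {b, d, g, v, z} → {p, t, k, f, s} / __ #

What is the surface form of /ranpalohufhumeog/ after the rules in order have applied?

ranbaloufhumeok

Rule 1 (intervocalic h-deletion): /h/ occurs between vowels /o/ and /u/, so it deletes. /ranpalohufhumeog/ → ranpaloufhumeog.
Rule 2 (post-nasal voicing): /p/ is a voiceless stop immediately after the nasal /n/, so it voices to [b]. /ranpaloufhumeog/ → ranbaloufhumeog.
Rule 3 (final devoicing): /g/ is a voiced obstruent in word-final position, so it devoices to [k]. /ranbaloufhumeog/ → ranbaloufhumeok.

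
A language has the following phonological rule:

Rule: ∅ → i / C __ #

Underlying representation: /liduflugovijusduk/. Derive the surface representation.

liduflugovijusduki

the form ends in the consonant /k/, so [i] is inserted word-finally.
Surface form: [liduflugovijusduki].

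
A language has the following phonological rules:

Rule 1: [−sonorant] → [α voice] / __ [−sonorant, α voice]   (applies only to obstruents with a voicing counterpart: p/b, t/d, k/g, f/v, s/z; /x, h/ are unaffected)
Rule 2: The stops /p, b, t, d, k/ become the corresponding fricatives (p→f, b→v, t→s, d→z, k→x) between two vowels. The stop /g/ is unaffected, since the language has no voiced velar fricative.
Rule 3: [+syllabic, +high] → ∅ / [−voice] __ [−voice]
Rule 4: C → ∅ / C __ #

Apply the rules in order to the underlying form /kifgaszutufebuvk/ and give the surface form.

Rule 1 (regressive voicing assimilation): /f/ precedes the voiced obstruent /g/, so it voices to [v] by assimilation. /s/ precedes the voiced obstruent /z/, so it voices to [z] by assimilation. /v/ precedes the voiceless obstruent /k/, so it devoices to [f] by assimilation. /kifgaszutufebuvk/ → kivgazzutufebufk.
Rule 2 (intervocalic spirantization): /t/ is a stop between vowels /u/ and /u/, so it spirantizes to the fricative [s]. /b/ is a stop between vowels /e/ and /u/, so it spirantizes to the fricative [v]. /kivgazzutufebufk/ → kivgazzusufevufk.
Rule 3 (high vowel syncope): /u/ is a high vowel flanked by voiceless consonants /s/ and /f/, so it deletes. /kivgazzusufevufk/ → kivgazzusfevufk.
Rule 4 (final cluster simplification): /k/ is the second consonant of a word-final cluster /fk/, so it deletes. /kivgazzusfevufk/ → kivgazzusfevuf.

kivgazzusfevuf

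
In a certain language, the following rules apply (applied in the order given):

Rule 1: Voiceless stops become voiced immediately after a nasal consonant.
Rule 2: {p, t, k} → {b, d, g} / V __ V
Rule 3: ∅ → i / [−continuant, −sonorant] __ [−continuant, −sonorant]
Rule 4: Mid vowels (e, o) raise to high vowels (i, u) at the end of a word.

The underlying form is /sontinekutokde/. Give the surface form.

Rule 1 (post-nasal voicing): /t/ is a voiceless stop immediately after the nasal /n/, so it voices to [d]. /sontinekutokde/ → sondinekutokde.
Rule 2 (intervocalic voicing): /k/ is a voiceless stop between vowels /e/ and /u/, so it voices to [g]. /t/ is a voiceless stop between vowels /u/ and /o/, so it voices to [d]. /sondinekutokde/ → sondinegudokde.
Rule 3 (stop-cluster i-epenthesis): /k/ and /d/ form a stop–stop cluster, so [i] is inserted between them. /sondinegudokde/ → sondinegudokide.
Rule 4 (final vowel raising): /e/ is a mid vowel in word-final position, so it raises to [i]. /sondinegudokide/ → sondinegudokidi.

sondinegudokidi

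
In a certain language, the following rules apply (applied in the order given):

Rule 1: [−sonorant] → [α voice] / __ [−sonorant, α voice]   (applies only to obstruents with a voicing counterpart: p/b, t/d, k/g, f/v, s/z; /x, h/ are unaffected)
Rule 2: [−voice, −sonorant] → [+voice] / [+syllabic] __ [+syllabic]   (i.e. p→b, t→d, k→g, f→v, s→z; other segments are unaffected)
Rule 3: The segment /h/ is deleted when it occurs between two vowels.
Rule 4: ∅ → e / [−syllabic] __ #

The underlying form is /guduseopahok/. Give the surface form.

Rule 1 (regressive voicing assimilation): no segment meets the environment; /guduseopahok/ is unchanged.
Rule 2 (intervocalic voicing): /s/ is a voiceless obstruent between vowels /u/ and /e/, so it voices to [z]. /p/ is a voiceless obstruent between vowels /o/ and /a/, so it voices to [b]. /guduseopahok/ → guduzeobahok.
Rule 3 (intervocalic h-deletion): /h/ occurs between vowels /a/ and /o/, so it deletes. /guduzeobahok/ → guduzeobaok.
Rule 4 (final e-epenthesis): the form ends in the consonant /k/, so [e] is inserted word-finally. /guduzeobaok/ → guduzeobaoke.

guduzeobaoke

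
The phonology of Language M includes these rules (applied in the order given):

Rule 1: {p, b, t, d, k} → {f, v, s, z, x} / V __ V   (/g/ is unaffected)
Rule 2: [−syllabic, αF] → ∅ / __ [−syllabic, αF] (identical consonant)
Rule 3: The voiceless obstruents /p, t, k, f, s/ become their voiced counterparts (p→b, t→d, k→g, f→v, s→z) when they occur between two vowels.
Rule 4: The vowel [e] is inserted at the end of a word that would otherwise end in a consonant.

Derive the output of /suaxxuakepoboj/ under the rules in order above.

Rule 1 (intervocalic spirantization): /k/ is a stop between vowels /a/ and /e/, so it spirantizes to the fricative [x]. /p/ is a stop between vowels /e/ and /o/, so it spirantizes to the fricative [f]. /b/ is a stop between vowels /o/ and /o/, so it spirantizes to the fricative [v]. /suaxxuakepoboj/ → suaxxuaxefovoj.
Rule 2 (degemination): /xx/ is a geminate; the first /x/ deletes. /suaxxuaxefovoj/ → suaxuaxefovoj.
Rule 3 (intervocalic voicing): /f/ is a voiceless obstruent between vowels /e/ and /o/, so it voices to [v]. /suaxuaxefovoj/ → suaxuaxevovoj.
Rule 4 (final e-epenthesis): the form ends in the consonant /j/, so [e] is inserted word-finally. /suaxuaxevovoj/ → suaxuaxevovoje.

suaxuaxevovoje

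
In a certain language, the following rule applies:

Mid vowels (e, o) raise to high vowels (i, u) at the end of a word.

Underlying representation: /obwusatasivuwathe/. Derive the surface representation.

obwusatasivuwathi

Scanning /obwusatasivuwathe/: /o/ at position 1 is not in the conditioning environment; /e/ is a mid vowel in word-final position, so it raises to [i].
Result: [obwusatasivuwathi].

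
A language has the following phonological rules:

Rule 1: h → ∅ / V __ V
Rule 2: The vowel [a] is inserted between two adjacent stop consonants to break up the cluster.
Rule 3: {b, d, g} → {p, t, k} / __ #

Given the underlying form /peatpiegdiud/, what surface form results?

peatapiegadiut

Rule 1 (intervocalic h-deletion): no segment meets the environment; /peatpiegdiud/ is unchanged.
Rule 2 (stop-cluster a-epenthesis): /t/ and /p/ form a stop–stop cluster, so [a] is inserted between them. /g/ and /d/ form a stop–stop cluster, so [a] is inserted between them. /peatpiegdiud/ → peatapiegadiud.
Rule 3 (final devoicing): /d/ is a voiced stop in word-final position, so it devoices to [t]. /peatapiegadiud/ → peatapiegadiut.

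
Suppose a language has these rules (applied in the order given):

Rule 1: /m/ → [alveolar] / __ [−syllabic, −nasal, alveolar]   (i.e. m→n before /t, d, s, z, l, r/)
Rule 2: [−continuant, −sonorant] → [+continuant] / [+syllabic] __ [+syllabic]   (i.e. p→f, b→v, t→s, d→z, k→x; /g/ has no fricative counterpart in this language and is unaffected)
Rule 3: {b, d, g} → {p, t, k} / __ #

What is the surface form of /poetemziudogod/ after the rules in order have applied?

Rule 1 (nasal place assimilation): /m/ precedes the alveolar consonant /z/, so it assimilates in place to [n]. /poetemziudogod/ → poetenziudogod.
Rule 2 (intervocalic spirantization): /t/ is a stop between vowels /e/ and /e/, so it spirantizes to the fricative [s]. /d/ is a stop between vowels /u/ and /o/, so it spirantizes to the fricative [z]. /poetenziudogod/ → poesenziuzogod.
Rule 3 (final devoicing): /d/ is a voiced stop in word-final position, so it devoices to [t]. /poesenziuzogod/ → poesenziuzogot.

poesenziuzogot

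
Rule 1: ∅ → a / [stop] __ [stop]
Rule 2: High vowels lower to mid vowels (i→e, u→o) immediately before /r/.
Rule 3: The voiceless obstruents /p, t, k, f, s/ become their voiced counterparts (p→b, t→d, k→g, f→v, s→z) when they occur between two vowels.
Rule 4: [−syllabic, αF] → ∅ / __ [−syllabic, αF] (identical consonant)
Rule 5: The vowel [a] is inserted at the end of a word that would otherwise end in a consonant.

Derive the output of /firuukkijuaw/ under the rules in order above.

Rule 1 (stop-cluster a-epenthesis): /k/ and /k/ form a stop–stop cluster, so [a] is inserted between them. /firuukkijuaw/ → firuukakijuaw.
Rule 2 (pre-rhotic lowering): /i/ is a high vowel immediately before /r/, so it lowers to [e]. /firuukakijuaw/ → feruukakijuaw.
Rule 3 (intervocalic voicing): /k/ is a voiceless obstruent between vowels /u/ and /a/, so it voices to [g]. /k/ is a voiceless obstruent between vowels /a/ and /i/, so it voices to [g]. /feruukakijuaw/ → feruugagijuaw.
Rule 4 (degemination): no segment meets the environment; /feruugagijuaw/ is unchanged.
Rule 5 (final a-epenthesis): the form ends in the consonant /w/, so [a] is inserted word-finally. /feruugagijuaw/ → feruugagijuawa.

feruugagijuawa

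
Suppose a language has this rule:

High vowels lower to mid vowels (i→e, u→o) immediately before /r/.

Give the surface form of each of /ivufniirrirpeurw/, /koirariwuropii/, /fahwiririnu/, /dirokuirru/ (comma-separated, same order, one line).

/ivufniirrirpeurw/: /i/ is a high vowel immediately before /r/, so it lowers to [e]. /i/ is a high vowel immediately before /r/, so it lowers to [e]. /u/ is a high vowel immediately before /r/, so it lowers to [o]. → [ivufnierrerpeorw].
/koirariwuropii/: /i/ is a high vowel immediately before /r/, so it lowers to [e]. /u/ is a high vowel immediately before /r/, so it lowers to [o]. → [koerariworopii].
/fahwiririnu/: /i/ is a high vowel immediately before /r/, so it lowers to [e]. /i/ is a high vowel immediately before /r/, so it lowers to [e]. → [fahwererinu].
/dirokuirru/: /i/ is a high vowel immediately before /r/, so it lowers to [e]. /i/ is a high vowel immediately before /r/, so it lowers to [e]. → [derokuerru].

ivufnierrerpeorw, koerariworopii, fahwererinu, derokuerru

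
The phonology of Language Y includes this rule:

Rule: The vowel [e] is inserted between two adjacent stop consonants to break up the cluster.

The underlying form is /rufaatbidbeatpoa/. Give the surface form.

rufaatebidebeatepoa

/t/ and /b/ form a stop–stop cluster, so [e] is inserted between them.
/d/ and /b/ form a stop–stop cluster, so [e] is inserted between them.
/t/ and /p/ form a stop–stop cluster, so [e] is inserted between them.
Surface form: [rufaatebidebeatepoa].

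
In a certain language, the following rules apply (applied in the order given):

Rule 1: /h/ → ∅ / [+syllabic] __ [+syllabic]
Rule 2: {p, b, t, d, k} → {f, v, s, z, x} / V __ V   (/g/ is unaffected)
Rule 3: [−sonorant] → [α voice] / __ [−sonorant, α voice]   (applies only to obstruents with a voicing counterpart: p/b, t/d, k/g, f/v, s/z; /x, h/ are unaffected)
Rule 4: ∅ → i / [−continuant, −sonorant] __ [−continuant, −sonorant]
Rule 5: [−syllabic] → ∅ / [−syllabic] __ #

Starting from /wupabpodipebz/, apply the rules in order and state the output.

wufapipozifeb

Rule 1 (intervocalic h-deletion): no segment meets the environment; /wupabpodipebz/ is unchanged.
Rule 2 (intervocalic spirantization): /p/ is a stop between vowels /u/ and /a/, so it spirantizes to the fricative [f]. /d/ is a stop between vowels /o/ and /i/, so it spirantizes to the fricative [z]. /p/ is a stop between vowels /i/ and /e/, so it spirantizes to the fricative [f]. /wupabpodipebz/ → wufabpozifebz.
Rule 3 (regressive voicing assimilation): /b/ precedes the voiceless obstruent /p/, so it devoices to [p] by assimilation. /wufabpozifebz/ → wufappozifebz.
Rule 4 (stop-cluster i-epenthesis): /p/ and /p/ form a stop–stop cluster, so [i] is inserted between them. /wufappozifebz/ → wufapipozifebz.
Rule 5 (final cluster simplification): /z/ is the second consonant of a word-final cluster /bz/, so it deletes. /wufapipozifebz/ → wufapipozifeb.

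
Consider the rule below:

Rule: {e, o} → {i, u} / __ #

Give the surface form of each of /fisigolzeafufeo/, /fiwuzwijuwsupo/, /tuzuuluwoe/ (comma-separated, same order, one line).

/fisigolzeafufeo/: /o/ is a mid vowel in word-final position, so it raises to [u]. → [fisigolzeafufeu].
/fiwuzwijuwsupo/: /o/ is a mid vowel in word-final position, so it raises to [u]. → [fiwuzwijuwsupu].
/tuzuuluwoe/: /e/ is a mid vowel in word-final position, so it raises to [i]. → [tuzuuluwoi].

fisigolzeafufeu, fiwuzwijuwsupu, tuzuuluwoi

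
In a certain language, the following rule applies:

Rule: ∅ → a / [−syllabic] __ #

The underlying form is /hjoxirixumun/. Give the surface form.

hjoxirixumuna

the form ends in the consonant /n/, so [a] is inserted word-finally.
Surface form: [hjoxirixumuna].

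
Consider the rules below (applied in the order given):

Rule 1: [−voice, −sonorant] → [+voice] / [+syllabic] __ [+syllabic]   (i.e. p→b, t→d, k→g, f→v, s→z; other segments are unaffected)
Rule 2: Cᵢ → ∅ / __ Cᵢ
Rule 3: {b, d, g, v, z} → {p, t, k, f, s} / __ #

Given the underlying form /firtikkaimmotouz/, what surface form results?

Rule 1 (intervocalic voicing): /t/ is a voiceless obstruent between vowels /o/ and /o/, so it voices to [d]. /firtikkaimmotouz/ → firtikkaimmodouz.
Rule 2 (degemination): /kk/ is a geminate; the first /k/ deletes. /mm/ is a geminate; the first /m/ deletes. /firtikkaimmodouz/ → firtikaimodouz.
Rule 3 (final devoicing): /z/ is a voiced obstruent in word-final position, so it devoices to [s]. /firtikaimodouz/ → firtikaimodous.

firtikaimodous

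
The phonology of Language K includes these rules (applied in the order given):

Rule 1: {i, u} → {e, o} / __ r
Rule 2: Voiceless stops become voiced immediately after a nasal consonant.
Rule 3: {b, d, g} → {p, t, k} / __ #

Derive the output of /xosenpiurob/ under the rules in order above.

xosenbiorop

Rule 1 (pre-rhotic lowering): /u/ is a high vowel immediately before /r/, so it lowers to [o]. /xosenpiurob/ → xosenpiorob.
Rule 2 (post-nasal voicing): /p/ is a voiceless stop immediately after the nasal /n/, so it voices to [b]. /xosenpiorob/ → xosenbiorob.
Rule 3 (final devoicing): /b/ is a voiced stop in word-final position, so it devoices to [p]. /xosenbiorob/ → xosenbiorop.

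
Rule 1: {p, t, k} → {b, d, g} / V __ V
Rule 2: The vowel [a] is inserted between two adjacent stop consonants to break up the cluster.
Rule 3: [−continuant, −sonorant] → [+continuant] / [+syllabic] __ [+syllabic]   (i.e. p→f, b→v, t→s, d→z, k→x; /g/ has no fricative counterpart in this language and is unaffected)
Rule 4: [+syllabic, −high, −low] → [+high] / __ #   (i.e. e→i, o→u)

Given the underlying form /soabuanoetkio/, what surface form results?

Rule 1 (intervocalic voicing): no segment meets the environment; /soabuanoetkio/ is unchanged.
Rule 2 (stop-cluster a-epenthesis): /t/ and /k/ form a stop–stop cluster, so [a] is inserted between them. /soabuanoetkio/ → soabuanoetakio.
Rule 3 (intervocalic spirantization): /b/ is a stop between vowels /a/ and /u/, so it spirantizes to the fricative [v]. /t/ is a stop between vowels /e/ and /a/, so it spirantizes to the fricative [s]. /k/ is a stop between vowels /a/ and /i/, so it spirantizes to the fricative [x]. /soabuanoetakio/ → soavuanoesaxio.
Rule 4 (final vowel raising): /o/ is a mid vowel in word-final position, so it raises to [u]. /soavuanoesaxio/ → soavuanoesaxiu.

soavuanoesaxiu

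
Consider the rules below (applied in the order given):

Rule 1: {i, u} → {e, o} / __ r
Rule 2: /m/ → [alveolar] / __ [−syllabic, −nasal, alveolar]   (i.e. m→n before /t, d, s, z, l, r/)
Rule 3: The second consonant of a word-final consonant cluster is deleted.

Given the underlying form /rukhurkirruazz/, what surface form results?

Rule 1 (pre-rhotic lowering): /u/ is a high vowel immediately before /r/, so it lowers to [o]. /i/ is a high vowel immediately before /r/, so it lowers to [e]. /rukhurkirruazz/ → rukhorkerruazz.
Rule 2 (nasal place assimilation): no segment meets the environment; /rukhorkerruazz/ is unchanged.
Rule 3 (final cluster simplification): /z/ is the second consonant of a word-final cluster /zz/, so it deletes. /rukhorkerruazz/ → rukhorkerruaz.

rukhorkerruaz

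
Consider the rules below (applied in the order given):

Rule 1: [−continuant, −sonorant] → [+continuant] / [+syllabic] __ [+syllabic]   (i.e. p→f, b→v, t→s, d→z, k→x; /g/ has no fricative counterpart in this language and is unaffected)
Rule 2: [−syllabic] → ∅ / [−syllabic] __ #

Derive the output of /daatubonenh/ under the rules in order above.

Rule 1 (intervocalic spirantization): /t/ is a stop between vowels /a/ and /u/, so it spirantizes to the fricative [s]. /b/ is a stop between vowels /u/ and /o/, so it spirantizes to the fricative [v]. /daatubonenh/ → daasuvonenh.
Rule 2 (final cluster simplification): /h/ is the second consonant of a word-final cluster /nh/, so it deletes. /daasuvonenh/ → daasuvonen.

daasuvonen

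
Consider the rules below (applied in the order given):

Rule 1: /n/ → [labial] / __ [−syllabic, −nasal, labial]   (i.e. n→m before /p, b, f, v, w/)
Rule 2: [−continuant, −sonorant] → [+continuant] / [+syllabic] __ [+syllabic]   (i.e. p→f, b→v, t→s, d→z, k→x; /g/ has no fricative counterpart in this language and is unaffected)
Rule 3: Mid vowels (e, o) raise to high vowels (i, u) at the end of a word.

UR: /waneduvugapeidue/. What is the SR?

Rule 1 (nasal place assimilation): no segment meets the environment; /waneduvugapeidue/ is unchanged.
Rule 2 (intervocalic spirantization): /d/ is a stop between vowels /e/ and /u/, so it spirantizes to the fricative [z]. /p/ is a stop between vowels /a/ and /e/, so it spirantizes to the fricative [f]. /d/ is a stop between vowels /i/ and /u/, so it spirantizes to the fricative [z]. /waneduvugapeidue/ → wanezuvugafeizue.
Rule 3 (final vowel raising): /e/ is a mid vowel in word-final position, so it raises to [i]. /wanezuvugafeizue/ → wanezuvugafeizui.

wanezuvugafeizui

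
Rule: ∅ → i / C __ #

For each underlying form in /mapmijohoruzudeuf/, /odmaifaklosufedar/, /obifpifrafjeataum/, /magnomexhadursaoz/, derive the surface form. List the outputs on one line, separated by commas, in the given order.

mapmijohoruzudeufi, odmaifaklosufedari, obifpifrafjeataumi, magnomexhadursaozi

/mapmijohoruzudeuf/: the form ends in the consonant /f/, so [i] is inserted word-finally. → [mapmijohoruzudeufi].
/odmaifaklosufedar/: the form ends in the consonant /r/, so [i] is inserted word-finally. → [odmaifaklosufedari].
/obifpifrafjeataum/: the form ends in the consonant /m/, so [i] is inserted word-finally. → [obifpifrafjeataumi].
/magnomexhadursaoz/: the form ends in the consonant /z/, so [i] is inserted word-finally. → [magnomexhadursaozi].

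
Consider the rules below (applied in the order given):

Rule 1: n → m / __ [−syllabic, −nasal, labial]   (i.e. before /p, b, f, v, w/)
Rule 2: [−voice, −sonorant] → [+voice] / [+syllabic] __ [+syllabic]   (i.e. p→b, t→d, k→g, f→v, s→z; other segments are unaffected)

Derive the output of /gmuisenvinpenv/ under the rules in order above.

gmuizemvimpemv

Rule 1 (nasal place assimilation): /n/ precedes the labial consonant /v/, so it assimilates in place to [m]. /n/ precedes the labial consonant /p/, so it assimilates in place to [m]. /n/ precedes the labial consonant /v/, so it assimilates in place to [m]. /gmuisenvinpenv/ → gmuisemvimpemv.
Rule 2 (intervocalic voicing): /s/ is a voiceless obstruent between vowels /i/ and /e/, so it voices to [z]. /gmuisemvimpemv/ → gmuizemvimpemv.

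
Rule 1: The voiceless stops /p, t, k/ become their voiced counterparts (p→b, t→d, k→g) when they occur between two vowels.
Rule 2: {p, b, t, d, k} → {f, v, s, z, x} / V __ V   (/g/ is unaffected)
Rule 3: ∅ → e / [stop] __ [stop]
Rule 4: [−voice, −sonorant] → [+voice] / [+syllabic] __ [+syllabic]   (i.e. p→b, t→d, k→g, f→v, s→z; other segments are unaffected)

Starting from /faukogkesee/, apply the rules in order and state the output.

faugogegezee

Rule 1 (intervocalic voicing): /k/ is a voiceless stop between vowels /u/ and /o/, so it voices to [g]. /faukogkesee/ → faugogkesee.
Rule 2 (intervocalic spirantization): no segment meets the environment; /faugogkesee/ is unchanged.
Rule 3 (stop-cluster e-epenthesis): /g/ and /k/ form a stop–stop cluster, so [e] is inserted between them. /faugogkesee/ → faugogekesee.
Rule 4 (intervocalic voicing): /k/ is a voiceless obstruent between vowels /e/ and /e/, so it voices to [g]. /s/ is a voiceless obstruent between vowels /e/ and /e/, so it voices to [z]. /faugogekesee/ → faugogegezee.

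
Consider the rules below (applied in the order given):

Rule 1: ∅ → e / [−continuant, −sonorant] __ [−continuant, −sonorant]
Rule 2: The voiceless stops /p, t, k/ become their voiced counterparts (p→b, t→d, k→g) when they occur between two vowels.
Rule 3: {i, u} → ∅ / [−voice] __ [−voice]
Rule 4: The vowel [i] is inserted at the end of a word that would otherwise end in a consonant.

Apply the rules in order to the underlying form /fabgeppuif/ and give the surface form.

Rule 1 (stop-cluster e-epenthesis): /b/ and /g/ form a stop–stop cluster, so [e] is inserted between them. /p/ and /p/ form a stop–stop cluster, so [e] is inserted between them. /fabgeppuif/ → fabegepepuif.
Rule 2 (intervocalic voicing): /p/ is a voiceless stop between vowels /e/ and /e/, so it voices to [b]. /p/ is a voiceless stop between vowels /e/ and /u/, so it voices to [b]. /fabegepepuif/ → fabegebebuif.
Rule 3 (high vowel syncope): no segment meets the environment; /fabegebebuif/ is unchanged.
Rule 4 (final i-epenthesis): the form ends in the consonant /f/, so [i] is inserted word-finally. /fabegebebuif/ → fabegebebuifi.

fabegebebuifi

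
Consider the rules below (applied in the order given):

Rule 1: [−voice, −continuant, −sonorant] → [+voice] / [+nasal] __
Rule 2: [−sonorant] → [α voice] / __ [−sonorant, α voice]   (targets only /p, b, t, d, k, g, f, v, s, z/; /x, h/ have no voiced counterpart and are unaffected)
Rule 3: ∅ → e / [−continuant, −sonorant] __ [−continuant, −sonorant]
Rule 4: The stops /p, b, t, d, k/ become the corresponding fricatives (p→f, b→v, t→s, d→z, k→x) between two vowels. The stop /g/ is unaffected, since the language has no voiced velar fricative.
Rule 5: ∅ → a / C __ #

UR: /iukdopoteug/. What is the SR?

Rule 1 (post-nasal voicing): no segment meets the environment; /iukdopoteug/ is unchanged.
Rule 2 (regressive voicing assimilation): /k/ precedes the voiced obstruent /d/, so it voices to [g] by assimilation. /iukdopoteug/ → iugdopoteug.
Rule 3 (stop-cluster e-epenthesis): /g/ and /d/ form a stop–stop cluster, so [e] is inserted between them. /iugdopoteug/ → iugedopoteug.
Rule 4 (intervocalic spirantization): /d/ is a stop between vowels /e/ and /o/, so it spirantizes to the fricative [z]. /p/ is a stop between vowels /o/ and /o/, so it spirantizes to the fricative [f]. /t/ is a stop between vowels /o/ and /e/, so it spirantizes to the fricative [s]. /iugedopoteug/ → iugezofoseug.
Rule 5 (final a-epenthesis): the form ends in the consonant /g/, so [a] is inserted word-finally. /iugezofoseug/ → iugezofoseuga.

iugezofoseuga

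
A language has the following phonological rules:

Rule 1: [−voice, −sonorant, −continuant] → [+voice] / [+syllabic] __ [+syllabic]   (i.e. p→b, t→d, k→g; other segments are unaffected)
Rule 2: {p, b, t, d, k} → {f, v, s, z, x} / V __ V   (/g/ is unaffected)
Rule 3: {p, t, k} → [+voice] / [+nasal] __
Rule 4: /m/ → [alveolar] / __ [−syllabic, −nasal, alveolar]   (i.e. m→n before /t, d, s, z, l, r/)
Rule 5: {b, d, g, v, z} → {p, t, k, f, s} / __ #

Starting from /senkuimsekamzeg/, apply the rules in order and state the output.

Rule 1 (intervocalic voicing): /k/ is a voiceless stop between vowels /e/ and /a/, so it voices to [g]. /senkuimsekamzeg/ → senkuimsegamzeg.
Rule 2 (intervocalic spirantization): no segment meets the environment; /senkuimsegamzeg/ is unchanged.
Rule 3 (post-nasal voicing): /k/ is a voiceless stop immediately after the nasal /n/, so it voices to [g]. /senkuimsegamzeg/ → senguimsegamzeg.
Rule 4 (nasal place assimilation): /m/ precedes the alveolar consonant /s/, so it assimilates in place to [n]. /m/ precedes the alveolar consonant /z/, so it assimilates in place to [n]. /senguimsegamzeg/ → senguinseganzeg.
Rule 5 (final devoicing): /g/ is a voiced obstruent in word-final position, so it devoices to [k]. /senguinseganzeg/ → senguinseganzek.

senguinseganzek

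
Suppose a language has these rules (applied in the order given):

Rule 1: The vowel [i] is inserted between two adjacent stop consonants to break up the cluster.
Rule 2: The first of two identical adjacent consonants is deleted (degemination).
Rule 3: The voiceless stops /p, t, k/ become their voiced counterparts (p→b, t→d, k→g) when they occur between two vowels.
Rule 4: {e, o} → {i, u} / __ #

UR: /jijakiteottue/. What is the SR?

Rule 1 (stop-cluster i-epenthesis): /t/ and /t/ form a stop–stop cluster, so [i] is inserted between them. /jijakiteottue/ → jijakiteotitue.
Rule 2 (degemination): no segment meets the environment; /jijakiteotitue/ is unchanged.
Rule 3 (intervocalic voicing): /k/ is a voiceless stop between vowels /a/ and /i/, so it voices to [g]. /t/ is a voiceless stop between vowels /i/ and /e/, so it voices to [d]. /t/ is a voiceless stop between vowels /o/ and /i/, so it voices to [d]. /t/ is a voiceless stop between vowels /i/ and /u/, so it voices to [d]. /jijakiteotitue/ → jijagideodidue.
Rule 4 (final vowel raising): /e/ is a mid vowel in word-final position, so it raises to [i]. /jijagideodidue/ → jijagideodidui.

jijagideodidui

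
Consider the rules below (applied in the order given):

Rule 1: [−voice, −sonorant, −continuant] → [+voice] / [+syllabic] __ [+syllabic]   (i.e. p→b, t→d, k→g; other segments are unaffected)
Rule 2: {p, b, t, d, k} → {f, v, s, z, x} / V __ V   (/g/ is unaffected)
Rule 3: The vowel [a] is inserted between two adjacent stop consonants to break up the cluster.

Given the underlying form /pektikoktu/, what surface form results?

Rule 1 (intervocalic voicing): /k/ is a voiceless stop between vowels /i/ and /o/, so it voices to [g]. /pektikoktu/ → pektigoktu.
Rule 2 (intervocalic spirantization): no segment meets the environment; /pektigoktu/ is unchanged.
Rule 3 (stop-cluster a-epenthesis): /k/ and /t/ form a stop–stop cluster, so [a] is inserted between them. /k/ and /t/ form a stop–stop cluster, so [a] is inserted between them. /pektigoktu/ → pekatigokatu.

pekatigokatu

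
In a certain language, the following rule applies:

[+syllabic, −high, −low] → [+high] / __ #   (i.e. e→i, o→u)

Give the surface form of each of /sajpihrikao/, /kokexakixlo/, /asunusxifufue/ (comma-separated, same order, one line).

/sajpihrikao/: /o/ is a mid vowel in word-final position, so it raises to [u]. → [sajpihrikau].
/kokexakixlo/: /o/ is a mid vowel in word-final position, so it raises to [u]. → [kokexakixlu].
/asunusxifufue/: /e/ is a mid vowel in word-final position, so it raises to [i]. → [asunusxifufui].

sajpihrikau, kokexakixlu, asunusxifufui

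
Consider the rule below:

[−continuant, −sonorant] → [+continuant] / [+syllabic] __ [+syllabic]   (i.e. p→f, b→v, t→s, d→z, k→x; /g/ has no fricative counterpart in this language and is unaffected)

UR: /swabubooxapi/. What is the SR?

/b/ is a stop between vowels /a/ and /u/, so it spirantizes to the fricative [v].
/b/ is a stop between vowels /u/ and /o/, so it spirantizes to the fricative [v].
/p/ is a stop between vowels /a/ and /i/, so it spirantizes to the fricative [f].
Surface form: [swavuvooxafi].

swavuvooxafi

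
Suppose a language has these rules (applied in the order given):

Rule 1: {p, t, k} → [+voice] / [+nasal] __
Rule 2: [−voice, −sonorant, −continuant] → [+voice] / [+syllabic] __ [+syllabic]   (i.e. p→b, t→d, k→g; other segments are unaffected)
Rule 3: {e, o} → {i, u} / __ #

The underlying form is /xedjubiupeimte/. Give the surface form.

xedjubiubeimdi

Rule 1 (post-nasal voicing): /t/ is a voiceless stop immediately after the nasal /m/, so it voices to [d]. /xedjubiupeimte/ → xedjubiupeimde.
Rule 2 (intervocalic voicing): /p/ is a voiceless stop between vowels /u/ and /e/, so it voices to [b]. /xedjubiupeimde/ → xedjubiubeimde.
Rule 3 (final vowel raising): /e/ is a mid vowel in word-final position, so it raises to [i]. /xedjubiubeimde/ → xedjubiubeimdi.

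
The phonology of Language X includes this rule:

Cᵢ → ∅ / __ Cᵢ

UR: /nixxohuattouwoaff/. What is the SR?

nixohuatouwoaf

/xx/ is a geminate; the first /x/ deletes.
/tt/ is a geminate; the first /t/ deletes.
/ff/ is a geminate; the first /f/ deletes.
Surface form: [nixohuatouwoaf].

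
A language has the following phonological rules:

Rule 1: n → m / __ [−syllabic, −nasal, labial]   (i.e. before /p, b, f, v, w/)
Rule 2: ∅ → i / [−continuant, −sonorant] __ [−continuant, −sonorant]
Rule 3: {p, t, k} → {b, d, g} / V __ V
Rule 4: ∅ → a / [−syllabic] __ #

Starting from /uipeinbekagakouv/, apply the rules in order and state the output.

Rule 1 (nasal place assimilation): /n/ precedes the labial consonant /b/, so it assimilates in place to [m]. /uipeinbekagakouv/ → uipeimbekagakouv.
Rule 2 (stop-cluster i-epenthesis): no segment meets the environment; /uipeimbekagakouv/ is unchanged.
Rule 3 (intervocalic voicing): /p/ is a voiceless stop between vowels /i/ and /e/, so it voices to [b]. /k/ is a voiceless stop between vowels /e/ and /a/, so it voices to [g]. /k/ is a voiceless stop between vowels /a/ and /o/, so it voices to [g]. /uipeimbekagakouv/ → uibeimbegagagouv.
Rule 4 (final a-epenthesis): the form ends in the consonant /v/, so [a] is inserted word-finally. /uibeimbegagagouv/ → uibeimbegagagouva.

uibeimbegagagouva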